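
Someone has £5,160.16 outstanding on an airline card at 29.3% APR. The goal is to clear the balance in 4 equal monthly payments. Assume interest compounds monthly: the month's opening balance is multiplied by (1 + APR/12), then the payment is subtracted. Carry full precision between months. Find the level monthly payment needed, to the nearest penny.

£1,369.74

Monthly rate r = 29.3%/12 = 2.44167% = 0.0244167.
Level-payment amortization: P = B₀·r / (1 − (1+r)^(−n)) = 5160.16·0.0244167 / (1 − 1.02442^(−4)).
Denominator 1 − (1+r)^(−4) = 0.091984091.
P = 125.994 / 0.091984091 ≈ 1369.74.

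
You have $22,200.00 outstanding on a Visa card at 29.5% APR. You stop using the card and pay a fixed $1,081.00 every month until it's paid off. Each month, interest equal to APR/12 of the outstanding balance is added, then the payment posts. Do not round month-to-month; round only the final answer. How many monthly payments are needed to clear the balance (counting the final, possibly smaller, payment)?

29 payments

Monthly rate r = 29.5%/12 = 2.45833% = 0.0245833.
Recurrence: B ← B·(1+r) − $1,081.00.
Month 1: interest $545.75; balance after payment $21,664.75.
Month 2: interest $532.59; balance after payment $21,116.34.
Closed form: n = −ln(1 − rB₀/P)/ln(1+r) = −ln(0.49514)/ln(1.02458) ≈ 28.943, so the balance reaches zero during payment 29.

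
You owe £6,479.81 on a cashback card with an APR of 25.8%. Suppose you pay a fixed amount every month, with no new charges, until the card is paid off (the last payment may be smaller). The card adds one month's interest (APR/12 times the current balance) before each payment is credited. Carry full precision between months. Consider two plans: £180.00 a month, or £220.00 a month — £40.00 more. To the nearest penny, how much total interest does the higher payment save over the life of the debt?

£2,209.44

Monthly rate r = 25.8%/12 = 2.15% = 0.0215.
At £180.00/mo: n = ⌈−ln(1 − rB₀/P)/ln(1+r)⌉ = 70 payments (last £163.83); total interest = total paid − £6,479.81 = £6,104.02.
At £220.00/mo: 48 payments (last £34.39); total interest £3,894.58.
Interest saved = £6,104.02 − £3,894.58 = £2,209.44.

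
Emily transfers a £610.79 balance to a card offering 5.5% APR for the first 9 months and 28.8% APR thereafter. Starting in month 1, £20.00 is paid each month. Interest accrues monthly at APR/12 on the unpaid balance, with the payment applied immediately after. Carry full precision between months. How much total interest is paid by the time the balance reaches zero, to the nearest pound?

£231

Promo months 1–9 at r₀ = 5.5%/12 = 0.00458333; months 10+ at r₁ = 28.8%/12 = 0.024.
After month 9: iterate B ← B·(1+r₀) − £20.00 for 9 months → £453.12.
Then at r₁ with £20.00/mo: n₂ = −ln(1 − r₁·B/P)/ln(1+r₁) ≈ 33.09 → 34 more payments.
Total paid = 42·£20.00 + £1.74 = £841.74; interest = £841.74 − £610.79 = £230.95.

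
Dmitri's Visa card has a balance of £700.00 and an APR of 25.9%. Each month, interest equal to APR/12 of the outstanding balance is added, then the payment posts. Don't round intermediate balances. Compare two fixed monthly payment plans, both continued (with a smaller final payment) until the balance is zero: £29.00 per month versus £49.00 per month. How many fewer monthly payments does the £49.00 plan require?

Monthly rate r = 25.9%/12 = 2.15833% = 0.0215833.
At £29.00/mo: n = ⌈−ln(1 − rB₀/P)/ln(1+r)⌉ = 35 payments (last £13.63); total interest = total paid − £700.00 = £299.63.
At £49.00/mo: 18 payments (last £13.04); total interest £146.04.
Payments saved = 35 − 18 = 17.

17 fewer payments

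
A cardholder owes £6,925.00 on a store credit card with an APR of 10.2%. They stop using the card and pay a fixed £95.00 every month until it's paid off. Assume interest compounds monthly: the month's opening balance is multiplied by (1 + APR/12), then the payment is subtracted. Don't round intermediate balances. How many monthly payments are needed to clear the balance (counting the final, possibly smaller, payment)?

115 months

Monthly rate r = 10.2%/12 = 0.85% = 0.0085.
Recurrence: B ← B·(1+r) − £95.00.
Month 1: interest £58.86; balance after payment £6,888.86.
Month 2: interest £58.56; balance after payment £6,852.42.
Closed form: n = −ln(1 − rB₀/P)/ln(1+r) = −ln(0.38039)/ln(1.0085) ≈ 114.194, so the balance reaches zero during payment 115.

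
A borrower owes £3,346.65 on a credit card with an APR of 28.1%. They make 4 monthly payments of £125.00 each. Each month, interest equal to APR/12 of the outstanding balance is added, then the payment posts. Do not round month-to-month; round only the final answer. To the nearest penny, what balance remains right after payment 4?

Monthly rate r = 28.1%/12 = 2.34167% = 0.0234167.
Each month: B ← B·(1+r) − £125.00.
Month 1: interest £78.37; balance after payment £3,300.02.
Month 2: interest £77.28; balance after payment £3,252.29.
Month 3: interest £76.16; balance after payment £3,203.45.
Month 4: interest £75.01; balance after payment £3,153.46.

£3,153.46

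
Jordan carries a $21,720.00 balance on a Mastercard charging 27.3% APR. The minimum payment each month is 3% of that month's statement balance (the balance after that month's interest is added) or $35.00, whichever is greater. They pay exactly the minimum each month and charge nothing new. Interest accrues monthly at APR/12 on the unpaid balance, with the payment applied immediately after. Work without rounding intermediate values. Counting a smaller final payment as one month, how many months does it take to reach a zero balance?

Monthly rate r = 27.3%/12 = 2.275% = 0.02275.
While 3% of the post-interest balance exceeds $35.00, each month B ← (B·(1+r))·(1 − 0.03), i.e. B shrinks by the factor (1+r)·0.97 = 0.99207.
This holds for months 1–370. Entering month 371 the balance is $1,140.54; 3% of the post-interest balance is now below $35.00, so the flat $35.00 minimum applies from here.
From month 371 a fixed $35.00 at rate r clears $1,140.54 in 61 more payments. Total: 370 + 61 = 431 months.

431 months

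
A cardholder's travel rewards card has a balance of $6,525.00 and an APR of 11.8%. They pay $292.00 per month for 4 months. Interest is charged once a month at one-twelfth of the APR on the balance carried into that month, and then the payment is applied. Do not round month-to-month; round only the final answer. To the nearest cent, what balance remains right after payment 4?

Monthly rate r = 11.8%/12 = 0.983333% = 0.00983333.
Each month: B ← B·(1+r) − $292.00.
Month 1: interest $64.16; balance after payment $6,297.16.
Month 2: interest $61.92; balance after payment $6,067.08.
Month 3: interest $59.66; balance after payment $5,834.74.
Month 4: interest $57.37; balance after payment $5,600.12.

$5,600.12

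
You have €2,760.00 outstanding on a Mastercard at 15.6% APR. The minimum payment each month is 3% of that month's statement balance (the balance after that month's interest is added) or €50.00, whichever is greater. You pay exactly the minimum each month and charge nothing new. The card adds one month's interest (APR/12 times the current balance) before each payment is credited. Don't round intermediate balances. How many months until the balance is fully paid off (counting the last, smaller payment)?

Monthly rate r = 15.6%/12 = 1.3% = 0.013.
While 3% of the post-interest balance exceeds €50.00, each month B ← (B·(1+r))·(1 − 0.03), i.e. B shrinks by the factor (1+r)·0.97 = 0.98261.
This holds for months 1–30. Entering month 31 the balance is €1,630.59; 3% of the post-interest balance is now below €50.00, so the flat €50.00 minimum applies from here.
From month 31 a fixed €50.00 at rate r clears €1,630.59 in 43 more payments. Total: 30 + 43 = 73 months.

73 months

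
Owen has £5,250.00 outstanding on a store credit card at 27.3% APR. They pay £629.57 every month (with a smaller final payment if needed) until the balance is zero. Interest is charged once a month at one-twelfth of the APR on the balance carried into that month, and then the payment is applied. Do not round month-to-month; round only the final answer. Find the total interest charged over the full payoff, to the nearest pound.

Monthly rate r = 27.3%/12 = 2.275% = 0.02275.
Payoff takes n = ⌈−ln(1 − rB₀/P)/ln(1+r)⌉ = ⌈9.352⌉ = 10 payments; the last is £223.02.
Total paid = 9·£629.57 + £223.02 = £5,889.15.
Total interest = total paid − principal = £5,889.15 − £5,250.00 = £639.15.

£639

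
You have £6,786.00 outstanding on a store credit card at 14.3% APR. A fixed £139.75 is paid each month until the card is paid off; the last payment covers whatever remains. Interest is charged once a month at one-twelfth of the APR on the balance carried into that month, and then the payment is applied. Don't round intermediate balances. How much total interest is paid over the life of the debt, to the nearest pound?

£3,410

Monthly rate r = 14.3%/12 = 1.19167% = 0.0119167.
Payoff takes n = ⌈−ln(1 − rB₀/P)/ln(1+r)⌉ = ⌈72.959⌉ = 73 payments; the last is £134.12.
Total paid = 72·£139.75 + £134.12 = £10,196.12.
Total interest = total paid − principal = £10,196.12 − £6,786.00 = £3,410.12.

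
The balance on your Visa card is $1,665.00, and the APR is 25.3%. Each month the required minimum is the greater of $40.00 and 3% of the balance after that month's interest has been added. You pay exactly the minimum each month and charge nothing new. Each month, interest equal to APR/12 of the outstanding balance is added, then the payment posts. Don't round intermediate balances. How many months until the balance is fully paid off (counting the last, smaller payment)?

82 months

Monthly rate r = 25.3%/12 = 2.10833% = 0.0210833.
While 3% of the post-interest balance exceeds $40.00, each month B ← (B·(1+r))·(1 − 0.03), i.e. B shrinks by the factor (1+r)·0.97 = 0.99045.
This holds for months 1–26. Entering month 27 the balance is $1,297.39; 3% of the post-interest balance is now below $40.00, so the flat $40.00 minimum applies from here.
From month 27 a fixed $40.00 at rate r clears $1,297.39 in 56 more payments. Total: 26 + 56 = 82 months.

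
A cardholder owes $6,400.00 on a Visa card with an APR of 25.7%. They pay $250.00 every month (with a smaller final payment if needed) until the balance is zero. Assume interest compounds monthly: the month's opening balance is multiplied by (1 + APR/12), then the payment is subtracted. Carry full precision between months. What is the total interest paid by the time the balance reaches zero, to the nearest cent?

$2,975.87

Monthly rate r = 25.7%/12 = 2.14167% = 0.0214167.
Payoff takes n = ⌈−ln(1 − rB₀/P)/ln(1+r)⌉ = ⌈37.501⌉ = 38 payments; the last is $125.87.
Total paid = 37·$250.00 + $125.87 = $9,375.87.
Total interest = total paid − principal = $9,375.87 − $6,400.00 = $2,975.87.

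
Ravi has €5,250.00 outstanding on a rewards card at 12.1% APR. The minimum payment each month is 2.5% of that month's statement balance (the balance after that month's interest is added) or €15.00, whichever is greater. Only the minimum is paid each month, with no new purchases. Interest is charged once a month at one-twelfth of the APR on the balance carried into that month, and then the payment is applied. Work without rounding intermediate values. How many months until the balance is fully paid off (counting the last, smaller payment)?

Monthly rate r = 12.1%/12 = 1.00833% = 0.0100833.
While 2.5% of the post-interest balance exceeds €15.00, each month B ← (B·(1+r))·(1 − 0.025), i.e. B shrinks by the factor (1+r)·0.975 = 0.98483.
This holds for months 1–143. Entering month 144 the balance is €590.06; 2.5% of the post-interest balance is now below €15.00, so the flat €15.00 minimum applies from here.
From month 144 a fixed €15.00 at rate r clears €590.06 in 51 more payments. Total: 143 + 51 = 194 months.

194 months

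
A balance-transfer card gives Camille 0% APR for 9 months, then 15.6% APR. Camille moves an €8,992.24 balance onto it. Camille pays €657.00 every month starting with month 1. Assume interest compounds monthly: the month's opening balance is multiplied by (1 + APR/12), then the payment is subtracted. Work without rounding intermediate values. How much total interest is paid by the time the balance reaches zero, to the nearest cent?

€118.90

Promo months 1–9 at r₀ = 0%/12 = 0; months 10+ at r₁ = 15.6%/12 = 0.013.
After month 9 (no interest yet): B = €8,992.24 − 9·€657.00 = €3,079.24.
Then at r₁ with €657.00/mo: n₂ = −ln(1 − r₁·B/P)/ln(1+r₁) ≈ 4.87 → 5 more payments.
Total paid = 13·€657.00 + €570.14 = €9,111.14; interest = €9,111.14 − €8,992.24 = €118.90.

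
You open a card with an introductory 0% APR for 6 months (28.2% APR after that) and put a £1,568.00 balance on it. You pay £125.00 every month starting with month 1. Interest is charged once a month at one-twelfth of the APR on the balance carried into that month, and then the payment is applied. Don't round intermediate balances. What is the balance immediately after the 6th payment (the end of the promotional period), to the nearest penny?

Promo months 1–6 at r₀ = 0%/12 = 0; months 7+ at r₁ = 28.2%/12 = 0.0235.
After month 6 (no interest yet): B = £1,568.00 − 6·£125.00 = £818.00.

£818.00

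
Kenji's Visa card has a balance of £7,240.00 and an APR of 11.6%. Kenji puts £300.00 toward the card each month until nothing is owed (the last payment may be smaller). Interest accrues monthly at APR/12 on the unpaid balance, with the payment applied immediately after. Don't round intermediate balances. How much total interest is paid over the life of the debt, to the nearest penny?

£1,044.29

Monthly rate r = 11.6%/12 = 0.966667% = 0.00966667.
Payoff takes n = ⌈−ln(1 − rB₀/P)/ln(1+r)⌉ = ⌈27.613⌉ = 28 payments; the last is £184.29.
Total paid = 27·£300.00 + £184.29 = £8,284.29.
Total interest = total paid − principal = £8,284.29 − £7,240.00 = £1,044.29.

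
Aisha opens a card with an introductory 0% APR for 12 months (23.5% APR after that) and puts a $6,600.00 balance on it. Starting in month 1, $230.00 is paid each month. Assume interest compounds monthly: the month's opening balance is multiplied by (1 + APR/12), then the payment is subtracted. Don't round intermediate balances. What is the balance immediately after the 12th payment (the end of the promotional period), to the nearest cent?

$3,840.00

Promo months 1–12 at r₀ = 0%/12 = 0; months 13+ at r₁ = 23.5%/12 = 0.0195833.
After month 12 (no interest yet): B = $6,600.00 − 12·$230.00 = $3,840.00.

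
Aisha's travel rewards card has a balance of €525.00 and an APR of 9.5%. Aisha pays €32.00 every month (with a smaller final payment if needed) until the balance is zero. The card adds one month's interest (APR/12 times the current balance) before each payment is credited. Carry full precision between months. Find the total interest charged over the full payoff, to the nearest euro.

€40

Monthly rate r = 9.5%/12 = 0.791667% = 0.00791667.
Payoff takes n = ⌈−ln(1 − rB₀/P)/ln(1+r)⌉ = ⌈17.643⌉ = 18 payments; the last is €20.62.
Total paid = 17·€32.00 + €20.62 = €564.62.
Total interest = total paid − principal = €564.62 − €525.00 = €39.62.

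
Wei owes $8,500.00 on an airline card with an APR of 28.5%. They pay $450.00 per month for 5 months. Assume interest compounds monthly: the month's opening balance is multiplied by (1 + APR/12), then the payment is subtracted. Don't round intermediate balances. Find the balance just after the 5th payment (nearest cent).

Monthly rate r = 28.5%/12 = 2.375% = 0.02375.
Each month: B ← B·(1+r) − $450.00.
Month 1: interest $201.88; balance after payment $8,251.88.
Month 2: interest $195.98; balance after payment $7,997.86.
Month 3: interest $189.95; balance after payment $7,737.81.
Month 4: interest $183.77; balance after payment $7,471.58.
Month 5: interest $177.45; balance after payment $7,199.03.

$7,199.03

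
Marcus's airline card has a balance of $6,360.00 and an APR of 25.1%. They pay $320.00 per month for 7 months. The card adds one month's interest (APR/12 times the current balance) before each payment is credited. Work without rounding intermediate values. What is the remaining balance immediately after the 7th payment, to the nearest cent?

$4,966.16

Monthly rate r = 25.1%/12 = 2.09167% = 0.0209167.
Each month: B ← B·(1+r) − $320.00.
Month 1: interest $133.03; balance after payment $6,173.03.
Month 2: interest $129.12; balance after payment $5,982.15.
Month 3: interest $125.13; balance after payment $5,787.28.
Month 4: interest $121.05; balance after payment $5,588.33.
Month 5: interest $116.89; balance after payment $5,385.22.
Month 6: interest $112.64; balance after payment $5,177.86.
Month 7: interest $108.30; balance after payment $4,966.16.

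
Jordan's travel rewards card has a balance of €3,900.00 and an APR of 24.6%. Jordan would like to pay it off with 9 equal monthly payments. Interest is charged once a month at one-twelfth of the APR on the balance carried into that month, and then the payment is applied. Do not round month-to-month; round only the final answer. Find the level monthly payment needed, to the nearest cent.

€478.95

Monthly rate r = 24.6%/12 = 2.05% = 0.0205.
Level-payment amortization: P = B₀·r / (1 − (1+r)^(−n)) = 3900.00·0.0205 / (1 − 1.0205^(−9)).
Denominator 1 − (1+r)^(−9) = 0.16692727.
P = 79.95 / 0.16692727 ≈ 478.95.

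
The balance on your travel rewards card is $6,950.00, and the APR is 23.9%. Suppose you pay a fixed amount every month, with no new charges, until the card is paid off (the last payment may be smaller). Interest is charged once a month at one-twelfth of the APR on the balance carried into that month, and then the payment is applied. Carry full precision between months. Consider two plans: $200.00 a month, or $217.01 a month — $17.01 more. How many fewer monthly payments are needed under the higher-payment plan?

Monthly rate r = 23.9%/12 = 1.99167% = 0.0199167.
At $200.00/mo: n = ⌈−ln(1 − rB₀/P)/ln(1+r)⌉ = 60 payments (last $147.02); total interest = total paid − $6,950.00 = $4,997.02.
At $217.01/mo: 52 payments (last $109.94); total interest $4,227.45.
Payments saved = 60 − 52 = 8.

8 fewer payments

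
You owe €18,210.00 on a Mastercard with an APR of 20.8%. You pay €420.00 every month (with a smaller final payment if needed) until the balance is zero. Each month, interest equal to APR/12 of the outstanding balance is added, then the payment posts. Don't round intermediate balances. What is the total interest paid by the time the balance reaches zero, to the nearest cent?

€15,820.78

Monthly rate r = 20.8%/12 = 1.73333% = 0.0173333.
Payoff takes n = ⌈−ln(1 − rB₀/P)/ln(1+r)⌉ = ⌈81.025⌉ = 82 payments; the last is €10.78.
Total paid = 81·€420.00 + €10.78 = €34,030.78.
Total interest = total paid − principal = €34,030.78 − €18,210.00 = €15,820.78.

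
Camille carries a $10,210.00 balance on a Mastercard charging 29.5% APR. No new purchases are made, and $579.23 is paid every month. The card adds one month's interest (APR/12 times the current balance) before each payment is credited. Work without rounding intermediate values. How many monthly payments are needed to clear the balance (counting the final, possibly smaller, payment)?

Monthly rate r = 29.5%/12 = 2.45833% = 0.0245833.
Recurrence: B ← B·(1+r) − $579.23.
Month 1: interest $251.00; balance after payment $9,881.77.
Month 2: interest $242.93; balance after payment $9,545.46.
Closed form: n = −ln(1 − rB₀/P)/ln(1+r) = −ln(0.56667)/ln(1.02458) ≈ 23.387, so the balance reaches zero during payment 24.

24 payments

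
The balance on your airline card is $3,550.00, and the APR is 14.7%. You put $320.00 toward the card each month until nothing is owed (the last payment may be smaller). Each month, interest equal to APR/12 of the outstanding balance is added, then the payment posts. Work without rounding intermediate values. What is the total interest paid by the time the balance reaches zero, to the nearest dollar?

Monthly rate r = 14.7%/12 = 1.225% = 0.01225.
Payoff takes n = ⌈−ln(1 − rB₀/P)/ln(1+r)⌉ = ⌈11.997⌉ = 12 payments; the last is $318.90.
Total paid = 11·$320.00 + $318.90 = $3,838.90.
Total interest = total paid − principal = $3,838.90 − $3,550.00 = $288.90.

$289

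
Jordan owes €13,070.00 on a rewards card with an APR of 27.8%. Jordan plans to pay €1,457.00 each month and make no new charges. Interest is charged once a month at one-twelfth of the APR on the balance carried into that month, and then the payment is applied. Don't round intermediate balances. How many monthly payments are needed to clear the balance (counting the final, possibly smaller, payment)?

Monthly rate r = 27.8%/12 = 2.31667% = 0.0231667.
Recurrence: B ← B·(1+r) − €1,457.00.
Month 1: interest €302.79; balance after payment €11,915.79.
Month 2: interest €276.05; balance after payment €10,734.84.
Closed form: n = −ln(1 − rB₀/P)/ln(1+r) = −ln(0.79218)/ln(1.02317) ≈ 10.172, so the balance reaches zero during payment 11.

11 payments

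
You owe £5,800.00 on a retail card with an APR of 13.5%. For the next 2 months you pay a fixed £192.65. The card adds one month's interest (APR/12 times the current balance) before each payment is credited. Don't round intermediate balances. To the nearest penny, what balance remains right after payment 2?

Monthly rate r = 13.5%/12 = 1.125% = 0.01125.
Each month: B ← B·(1+r) − £192.65.
Month 1: interest £65.25; balance after payment £5,672.60.
Month 2: interest £63.82; balance after payment £5,543.77.

£5,543.77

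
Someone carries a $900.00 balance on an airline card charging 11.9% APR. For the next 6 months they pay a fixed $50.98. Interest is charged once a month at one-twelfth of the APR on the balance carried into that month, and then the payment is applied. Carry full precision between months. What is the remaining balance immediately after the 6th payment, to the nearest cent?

Monthly rate r = 11.9%/12 = 0.991667% = 0.00991667.
Each month: B ← B·(1+r) − $50.98.
Month 1: interest $8.93; balance after payment $857.94.
Month 2: interest $8.51; balance after payment $815.47.
Month 3: interest $8.09; balance after payment $772.58.
Month 4: interest $7.66; balance after payment $729.26.
Month 5: interest $7.23; balance after payment $685.51.
Month 6: interest $6.80; balance after payment $641.33.

$641.33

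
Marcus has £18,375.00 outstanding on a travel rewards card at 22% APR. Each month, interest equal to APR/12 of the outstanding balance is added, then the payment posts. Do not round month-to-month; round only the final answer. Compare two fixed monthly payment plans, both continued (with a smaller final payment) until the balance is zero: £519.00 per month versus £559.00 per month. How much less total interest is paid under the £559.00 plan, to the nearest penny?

£1,519.27

Monthly rate r = 22%/12 = 1.83333% = 0.0183333.
At £519.00/mo: n = ⌈−ln(1 − rB₀/P)/ln(1+r)⌉ = 58 payments (last £334.59); total interest = total paid − £18,375.00 = £11,542.59.
At £559.00/mo: 51 payments (last £448.32); total interest £10,023.32.
Interest saved = £11,542.59 − £10,023.32 = £1,519.27.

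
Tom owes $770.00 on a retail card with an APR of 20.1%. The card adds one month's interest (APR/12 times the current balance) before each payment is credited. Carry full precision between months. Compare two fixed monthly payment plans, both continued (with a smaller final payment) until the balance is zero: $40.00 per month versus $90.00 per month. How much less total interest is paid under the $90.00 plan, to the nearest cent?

Monthly rate r = 20.1%/12 = 1.675% = 0.01675.
At $40.00/mo: n = ⌈−ln(1 − rB₀/P)/ln(1+r)⌉ = 24 payments (last $17.41); total interest = total paid − $770.00 = $167.41.
At $90.00/mo: 10 payments (last $28.19); total interest $68.19.
Interest saved = $167.41 − $68.19 = $99.22.

$99.22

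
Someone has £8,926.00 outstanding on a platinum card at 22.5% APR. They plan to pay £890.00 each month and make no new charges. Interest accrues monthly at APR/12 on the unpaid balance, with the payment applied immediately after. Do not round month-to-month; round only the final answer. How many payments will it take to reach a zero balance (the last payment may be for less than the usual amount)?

Monthly rate r = 22.5%/12 = 1.875% = 0.01875.
Recurrence: B ← B·(1+r) − £890.00.
Month 1: interest £167.36; balance after payment £8,203.36.
Month 2: interest £153.81; balance after payment £7,467.18.
Closed form: n = −ln(1 − rB₀/P)/ln(1+r) = −ln(0.81195)/ln(1.01875) ≈ 11.214, so the balance reaches zero during payment 12.

12 payments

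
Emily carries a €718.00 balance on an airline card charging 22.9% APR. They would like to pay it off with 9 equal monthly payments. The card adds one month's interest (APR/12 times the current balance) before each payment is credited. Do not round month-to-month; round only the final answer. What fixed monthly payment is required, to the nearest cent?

€87.58

Monthly rate r = 22.9%/12 = 1.90833% = 0.0190833.
Level-payment amortization: P = B₀·r / (1 − (1+r)^(−n)) = 718.00·0.0190833 / (1 − 1.01908^(−9)).
Denominator 1 − (1+r)^(−9) = 0.156446349.
P = 13.7018 / 0.156446349 ≈ 87.58.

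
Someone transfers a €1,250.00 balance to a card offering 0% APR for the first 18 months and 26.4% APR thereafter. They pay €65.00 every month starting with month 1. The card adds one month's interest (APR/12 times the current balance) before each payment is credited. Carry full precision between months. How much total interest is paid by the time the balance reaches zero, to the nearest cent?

€2.13

Promo months 1–18 at r₀ = 0%/12 = 0; months 19+ at r₁ = 26.4%/12 = 0.022.
After month 18 (no interest yet): B = €1,250.00 − 18·€65.00 = €80.00.
Then at r₁ with €65.00/mo: n₂ = −ln(1 − r₁·B/P)/ln(1+r₁) ≈ 1.26 → 2 more payments.
Total paid = 19·€65.00 + €17.13 = €1,252.13; interest = €1,252.13 − €1,250.00 = €2.13.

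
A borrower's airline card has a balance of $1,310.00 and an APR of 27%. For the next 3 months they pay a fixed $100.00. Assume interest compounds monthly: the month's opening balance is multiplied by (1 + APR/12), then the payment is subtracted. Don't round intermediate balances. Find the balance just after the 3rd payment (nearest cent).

Monthly rate r = 27%/12 = 2.25% = 0.0225.
Each month: B ← B·(1+r) − $100.00.
Month 1: interest $29.47; balance after payment $1,239.47.
Month 2: interest $27.89; balance after payment $1,167.36.
Month 3: interest $26.27; balance after payment $1,093.63.

$1,093.63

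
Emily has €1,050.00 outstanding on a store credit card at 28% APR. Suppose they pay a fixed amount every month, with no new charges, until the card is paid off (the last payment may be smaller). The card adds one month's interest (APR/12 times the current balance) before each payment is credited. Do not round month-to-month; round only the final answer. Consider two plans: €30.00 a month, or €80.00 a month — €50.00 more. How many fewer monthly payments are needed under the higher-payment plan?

58 fewer payments

Monthly rate r = 28%/12 = 2.33333% = 0.0233333.
At €30.00/mo: n = ⌈−ln(1 − rB₀/P)/ln(1+r)⌉ = 74 payments (last €16.58); total interest = total paid − €1,050.00 = €1,156.58.
At €80.00/mo: 16 payments (last €68.32); total interest €218.32.
Payments saved = 74 − 16 = 58.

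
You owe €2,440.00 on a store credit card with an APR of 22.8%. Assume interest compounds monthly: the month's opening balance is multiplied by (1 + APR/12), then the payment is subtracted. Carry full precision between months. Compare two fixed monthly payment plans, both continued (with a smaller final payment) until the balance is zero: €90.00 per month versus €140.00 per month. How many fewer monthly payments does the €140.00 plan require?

Monthly rate r = 22.8%/12 = 1.9% = 0.019.
At €90.00/mo: n = ⌈−ln(1 − rB₀/P)/ln(1+r)⌉ = 39 payments (last €41.38); total interest = total paid − €2,440.00 = €1,021.38.
At €140.00/mo: 22 payments (last €51.84); total interest €551.84.
Payments saved = 39 − 22 = 17.

17 fewer payments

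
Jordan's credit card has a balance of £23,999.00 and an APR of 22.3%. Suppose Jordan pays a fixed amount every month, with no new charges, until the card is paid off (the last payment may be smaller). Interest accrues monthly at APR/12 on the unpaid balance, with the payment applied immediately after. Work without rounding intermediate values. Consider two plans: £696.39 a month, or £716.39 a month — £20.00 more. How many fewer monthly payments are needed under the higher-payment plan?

Monthly rate r = 22.3%/12 = 1.85833% = 0.0185833.
At £696.39/mo: n = ⌈−ln(1 − rB₀/P)/ln(1+r)⌉ = 56 payments (last £384.09); total interest = total paid − £23,999.00 = £14,686.54.
At £716.39/mo: 53 payments (last £655.19); total interest £13,908.47.
Payments saved = 56 − 53 = 3.

3 fewer payments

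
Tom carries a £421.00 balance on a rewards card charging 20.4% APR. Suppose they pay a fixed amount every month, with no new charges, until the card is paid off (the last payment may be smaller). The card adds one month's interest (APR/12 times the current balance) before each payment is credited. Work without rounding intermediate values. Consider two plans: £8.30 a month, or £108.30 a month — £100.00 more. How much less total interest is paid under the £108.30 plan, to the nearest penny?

Monthly rate r = 20.4%/12 = 1.7% = 0.017.
At £8.30/mo: n = ⌈−ln(1 − rB₀/P)/ln(1+r)⌉ = 118 payments (last £5.10); total interest = total paid − £421.00 = £555.20.
At £108.30/mo: 5 payments (last £6.10); total interest £18.30.
Interest saved = £555.20 − £18.30 = £536.90.

£536.90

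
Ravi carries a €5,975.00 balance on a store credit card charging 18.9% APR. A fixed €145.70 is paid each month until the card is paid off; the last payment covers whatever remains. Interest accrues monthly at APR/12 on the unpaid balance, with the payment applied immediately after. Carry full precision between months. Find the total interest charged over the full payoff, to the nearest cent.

€3,704.42

Monthly rate r = 18.9%/12 = 1.575% = 0.01575.
Payoff takes n = ⌈−ln(1 − rB₀/P)/ln(1+r)⌉ = ⌈66.432⌉ = 67 payments; the last is €63.22.
Total paid = 66·€145.70 + €63.22 = €9,679.42.
Total interest = total paid − principal = €9,679.42 − €5,975.00 = €3,704.42.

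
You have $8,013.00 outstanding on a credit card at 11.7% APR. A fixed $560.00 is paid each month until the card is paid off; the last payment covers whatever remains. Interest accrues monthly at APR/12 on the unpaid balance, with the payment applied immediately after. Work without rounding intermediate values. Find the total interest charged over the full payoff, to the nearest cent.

Monthly rate r = 11.7%/12 = 0.975% = 0.00975.
Payoff takes n = ⌈−ln(1 − rB₀/P)/ln(1+r)⌉ = ⌈15.486⌉ = 16 payments; the last is $272.75.
Total paid = 15·$560.00 + $272.75 = $8,672.75.
Total interest = total paid − principal = $8,672.75 − $8,013.00 = $659.75.

$659.75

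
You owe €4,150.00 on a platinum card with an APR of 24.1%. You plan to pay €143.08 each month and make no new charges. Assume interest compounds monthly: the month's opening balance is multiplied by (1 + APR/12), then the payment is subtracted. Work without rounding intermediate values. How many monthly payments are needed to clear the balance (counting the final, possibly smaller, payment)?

Monthly rate r = 24.1%/12 = 2.00833% = 0.0200833.
Recurrence: B ← B·(1+r) − €143.08.
Month 1: interest €83.35; balance after payment €4,090.27.
Month 2: interest €82.15; balance after payment €4,029.33.
Closed form: n = −ln(1 − rB₀/P)/ln(1+r) = −ln(0.41749)/ln(1.02008) ≈ 43.929, so the balance reaches zero during payment 44.

44 months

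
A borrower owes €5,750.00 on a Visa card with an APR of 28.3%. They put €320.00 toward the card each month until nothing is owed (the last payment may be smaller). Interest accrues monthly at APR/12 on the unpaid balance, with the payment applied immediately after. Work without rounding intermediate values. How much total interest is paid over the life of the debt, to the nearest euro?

€1,818

Monthly rate r = 28.3%/12 = 2.35833% = 0.0235833.
Payoff takes n = ⌈−ln(1 − rB₀/P)/ln(1+r)⌉ = ⌈23.649⌉ = 24 payments; the last is €208.38.
Total paid = 23·€320.00 + €208.38 = €7,568.38.
Total interest = total paid − principal = €7,568.38 − €5,750.00 = €1,818.38.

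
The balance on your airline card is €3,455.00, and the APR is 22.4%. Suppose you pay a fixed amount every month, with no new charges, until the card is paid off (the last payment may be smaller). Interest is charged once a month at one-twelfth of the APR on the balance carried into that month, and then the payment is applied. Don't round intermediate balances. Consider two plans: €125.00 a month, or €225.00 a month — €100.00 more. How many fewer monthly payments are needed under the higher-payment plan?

21 fewer payments

Monthly rate r = 22.4%/12 = 1.86667% = 0.0186667.
At €125.00/mo: n = ⌈−ln(1 − rB₀/P)/ln(1+r)⌉ = 40 payments (last €29.08); total interest = total paid − €3,455.00 = €1,449.08.
At €225.00/mo: 19 payments (last €59.56); total interest €654.56.
Payments saved = 40 − 19 = 21.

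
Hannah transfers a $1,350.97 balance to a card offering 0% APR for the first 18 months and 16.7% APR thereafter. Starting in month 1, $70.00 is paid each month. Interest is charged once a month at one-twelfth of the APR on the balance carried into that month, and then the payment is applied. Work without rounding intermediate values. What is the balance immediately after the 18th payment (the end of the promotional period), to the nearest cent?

Promo months 1–18 at r₀ = 0%/12 = 0; months 19+ at r₁ = 16.7%/12 = 0.0139167.
After month 18 (no interest yet): B = $1,350.97 − 18·$70.00 = $90.97.

$90.97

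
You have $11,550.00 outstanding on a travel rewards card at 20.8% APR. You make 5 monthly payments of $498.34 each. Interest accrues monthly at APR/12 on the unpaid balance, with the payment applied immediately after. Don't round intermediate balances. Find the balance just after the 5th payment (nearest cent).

$10,006.72

Monthly rate r = 20.8%/12 = 1.73333% = 0.0173333.
Each month: B ← B·(1+r) − $498.34.
Month 1: interest $200.20; balance after payment $11,251.86.
Month 2: interest $195.03; balance after payment $10,948.55.
Month 3: interest $189.77; balance after payment $10,639.99.
Month 4: interest $184.43; balance after payment $10,326.07.
Month 5: interest $178.99; balance after payment $10,006.72.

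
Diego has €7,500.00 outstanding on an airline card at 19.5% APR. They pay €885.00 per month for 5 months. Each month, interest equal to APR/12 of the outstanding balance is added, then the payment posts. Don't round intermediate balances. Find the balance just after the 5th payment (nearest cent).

€3,558.34

Monthly rate r = 19.5%/12 = 1.625% = 0.01625.
Each month: B ← B·(1+r) − €885.00.
Month 1: interest €121.88; balance after payment €6,736.88.
Month 2: interest €109.47; balance after payment €5,961.35.
Month 3: interest €96.87; balance after payment €5,173.22.
Month 4: interest €84.06; balance after payment €4,372.29.
Month 5: interest €71.05; balance after payment €3,558.34.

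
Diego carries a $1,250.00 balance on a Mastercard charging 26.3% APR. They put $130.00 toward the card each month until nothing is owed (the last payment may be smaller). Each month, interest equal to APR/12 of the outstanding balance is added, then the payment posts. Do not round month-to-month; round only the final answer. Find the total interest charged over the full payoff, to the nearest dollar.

$169

Monthly rate r = 26.3%/12 = 2.19167% = 0.0219167.
Payoff takes n = ⌈−ln(1 − rB₀/P)/ln(1+r)⌉ = ⌈10.916⌉ = 11 payments; the last is $119.17.
Total paid = 10·$130.00 + $119.17 = $1,419.17.
Total interest = total paid − principal = $1,419.17 − $1,250.00 = $169.17.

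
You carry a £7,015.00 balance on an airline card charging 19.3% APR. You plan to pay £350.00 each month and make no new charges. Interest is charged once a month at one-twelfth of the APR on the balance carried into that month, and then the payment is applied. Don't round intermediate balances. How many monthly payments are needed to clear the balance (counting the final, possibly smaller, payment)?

Monthly rate r = 19.3%/12 = 1.60833% = 0.0160833.
Recurrence: B ← B·(1+r) − £350.00.
Month 1: interest £112.82; balance after payment £6,777.82.
Month 2: interest £109.01; balance after payment £6,536.83.
Closed form: n = −ln(1 − rB₀/P)/ln(1+r) = −ln(0.67764)/ln(1.01608) ≈ 24.389, so the balance reaches zero during payment 25.

25 payments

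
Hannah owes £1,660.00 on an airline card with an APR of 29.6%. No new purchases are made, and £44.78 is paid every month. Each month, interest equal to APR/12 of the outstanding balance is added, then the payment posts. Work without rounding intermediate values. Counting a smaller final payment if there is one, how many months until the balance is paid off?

Monthly rate r = 29.6%/12 = 2.46667% = 0.0246667.
Recurrence: B ← B·(1+r) − £44.78.
Month 1: interest £40.95; balance after payment £1,656.17.
Month 2: interest £40.85; balance after payment £1,652.24.
Closed form: n = −ln(1 − rB₀/P)/ln(1+r) = −ln(0.085604)/ln(1.02467) ≈ 100.874, so the balance reaches zero during payment 101.

101 months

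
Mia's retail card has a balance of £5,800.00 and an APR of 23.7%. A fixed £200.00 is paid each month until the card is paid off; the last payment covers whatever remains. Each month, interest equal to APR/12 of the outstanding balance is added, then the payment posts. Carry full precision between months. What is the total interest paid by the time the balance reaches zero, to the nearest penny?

£2,896.75

Monthly rate r = 23.7%/12 = 1.975% = 0.01975.
Payoff takes n = ⌈−ln(1 − rB₀/P)/ln(1+r)⌉ = ⌈43.481⌉ = 44 payments; the last is £96.75.
Total paid = 43·£200.00 + £96.75 = £8,696.75.
Total interest = total paid − principal = £8,696.75 − £5,800.00 = £2,896.75.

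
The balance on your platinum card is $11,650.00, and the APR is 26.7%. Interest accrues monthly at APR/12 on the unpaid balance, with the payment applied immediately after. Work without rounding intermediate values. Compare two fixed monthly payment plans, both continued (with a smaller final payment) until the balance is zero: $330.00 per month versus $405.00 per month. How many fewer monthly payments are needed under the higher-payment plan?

Monthly rate r = 26.7%/12 = 2.225% = 0.02225.
At $330.00/mo: n = ⌈−ln(1 − rB₀/P)/ln(1+r)⌉ = 70 payments (last $314.93); total interest = total paid − $11,650.00 = $11,434.93.
At $405.00/mo: 47 payments (last $175.14); total interest $7,155.14.
Payments saved = 70 − 47 = 23.

23 fewer payments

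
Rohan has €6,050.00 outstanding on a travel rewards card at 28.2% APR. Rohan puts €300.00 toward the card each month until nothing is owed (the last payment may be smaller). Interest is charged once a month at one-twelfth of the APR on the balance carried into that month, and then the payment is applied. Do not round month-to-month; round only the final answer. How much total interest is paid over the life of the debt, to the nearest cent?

€2,246.28

Monthly rate r = 28.2%/12 = 2.35% = 0.0235.
Payoff takes n = ⌈−ln(1 − rB₀/P)/ln(1+r)⌉ = ⌈27.652⌉ = 28 payments; the last is €196.28.
Total paid = 27·€300.00 + €196.28 = €8,296.28.
Total interest = total paid − principal = €8,296.28 − €6,050.00 = €2,246.28.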